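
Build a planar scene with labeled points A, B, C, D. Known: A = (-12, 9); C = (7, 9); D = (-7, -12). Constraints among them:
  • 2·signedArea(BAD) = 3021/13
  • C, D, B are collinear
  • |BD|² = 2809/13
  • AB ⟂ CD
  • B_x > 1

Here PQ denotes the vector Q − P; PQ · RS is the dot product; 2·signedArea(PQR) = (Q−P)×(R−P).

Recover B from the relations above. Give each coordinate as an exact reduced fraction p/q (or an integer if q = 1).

B = (15/13, 3/13)

1. B_x = 15/13  [C, D, B are collinear ∩ AB ⟂ CD]
2. B_y = 3/13  [C, D, B are collinear ∩ AB ⟂ CD]
   → B = (15/13, 3/13)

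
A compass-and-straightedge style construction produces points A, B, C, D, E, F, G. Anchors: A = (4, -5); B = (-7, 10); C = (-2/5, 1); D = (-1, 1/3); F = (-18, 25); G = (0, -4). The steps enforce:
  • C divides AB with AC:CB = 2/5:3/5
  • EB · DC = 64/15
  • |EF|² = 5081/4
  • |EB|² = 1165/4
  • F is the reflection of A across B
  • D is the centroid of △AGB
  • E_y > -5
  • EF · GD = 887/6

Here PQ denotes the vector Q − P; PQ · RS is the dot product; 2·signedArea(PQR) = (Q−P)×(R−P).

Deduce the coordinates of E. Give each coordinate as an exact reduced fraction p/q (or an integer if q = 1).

E = (2, -9/2)

1. E_x = 2  [EB · DC = 64/15 ∩ EF · GD = 887/6]
2. E_y = -9/2  [EB · DC = 64/15 ∩ EF · GD = 887/6]
   → E = (2, -9/2)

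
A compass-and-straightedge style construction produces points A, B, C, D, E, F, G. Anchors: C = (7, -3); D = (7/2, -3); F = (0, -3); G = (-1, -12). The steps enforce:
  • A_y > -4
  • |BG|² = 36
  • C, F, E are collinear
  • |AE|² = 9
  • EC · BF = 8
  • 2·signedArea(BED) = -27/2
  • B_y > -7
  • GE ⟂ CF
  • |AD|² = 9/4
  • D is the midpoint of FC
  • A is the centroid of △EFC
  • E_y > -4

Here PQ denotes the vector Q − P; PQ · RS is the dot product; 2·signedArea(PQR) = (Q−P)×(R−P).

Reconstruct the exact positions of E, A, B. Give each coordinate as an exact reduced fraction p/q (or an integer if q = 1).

1. E_x = -1  [C, F, E are collinear ∩ GE ⟂ CF]
2. E_y = -3  [C, F, E are collinear ∩ GE ⟂ CF]
   → E = (-1, -3)
3. A_x = 2  [A is the centroid of △EFC]
4. A_y = -3  [A is the centroid of △EFC]
   → A = (2, -3)
5. B_x = -1  [2·signedArea(BED) = -27/2 ∩ EC · BF = 8]
6. B_y = -6  [2·signedArea(BED) = -27/2 ∩ EC · BF = 8]
   → B = (-1, -6)

A = (2, -3)
B = (-1, -6)
E = (-1, -3)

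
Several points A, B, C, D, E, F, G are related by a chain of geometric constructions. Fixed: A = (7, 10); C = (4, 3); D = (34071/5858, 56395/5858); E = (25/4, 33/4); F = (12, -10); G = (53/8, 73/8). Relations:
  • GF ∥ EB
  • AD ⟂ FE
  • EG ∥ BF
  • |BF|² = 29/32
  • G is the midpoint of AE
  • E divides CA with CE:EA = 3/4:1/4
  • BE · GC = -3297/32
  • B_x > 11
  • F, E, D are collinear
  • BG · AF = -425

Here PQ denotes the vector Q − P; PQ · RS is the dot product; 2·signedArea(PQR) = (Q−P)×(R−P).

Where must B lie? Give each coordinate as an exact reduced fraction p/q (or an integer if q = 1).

B = (93/8, -87/8)

1. B_x = 93/8  [EG ∥ BF ∩ GF ∥ EB]
2. B_y = -87/8  [EG ∥ BF ∩ GF ∥ EB]
   → B = (93/8, -87/8)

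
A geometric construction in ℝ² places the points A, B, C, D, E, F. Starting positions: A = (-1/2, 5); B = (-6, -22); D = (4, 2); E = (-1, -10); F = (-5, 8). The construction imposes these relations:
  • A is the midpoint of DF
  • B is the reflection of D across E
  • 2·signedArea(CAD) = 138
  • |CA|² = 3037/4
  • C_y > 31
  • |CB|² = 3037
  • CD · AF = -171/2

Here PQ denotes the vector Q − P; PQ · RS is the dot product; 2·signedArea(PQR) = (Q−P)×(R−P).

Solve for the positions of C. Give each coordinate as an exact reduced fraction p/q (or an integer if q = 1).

C = (5, 32)

1. C_x = 5  [2·signedArea(CAD) = 138 ∩ CD · AF = -171/2]
2. C_y = 32  [2·signedArea(CAD) = 138 ∩ CD · AF = -171/2]
   → C = (5, 32)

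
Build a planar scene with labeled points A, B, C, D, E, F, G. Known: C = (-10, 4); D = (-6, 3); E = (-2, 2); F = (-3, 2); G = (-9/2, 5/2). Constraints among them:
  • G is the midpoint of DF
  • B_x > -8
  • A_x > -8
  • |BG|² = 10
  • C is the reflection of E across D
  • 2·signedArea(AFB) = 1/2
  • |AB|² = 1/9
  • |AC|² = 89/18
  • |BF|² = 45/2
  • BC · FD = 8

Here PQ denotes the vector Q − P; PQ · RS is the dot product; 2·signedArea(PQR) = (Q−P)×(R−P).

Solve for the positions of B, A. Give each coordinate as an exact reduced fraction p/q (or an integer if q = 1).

1. B_x = -15/2  [line 3·x + -1·y + 26 = 0 ∩ |BG|² = 10]
2. B_y = 7/2  [line 3·x + -1·y + 26 = 0 ∩ |BG|² = 10]
   → B = (-15/2, 7/2)
3. A_x = -47/6  [line -3/2·x + -9/2·y + 4 = 0 ∩ |AC|² = 89/18]
4. A_y = 7/2  [line -3/2·x + -9/2·y + 4 = 0 ∩ |AC|² = 89/18]
   → A = (-47/6, 7/2)

A = (-47/6, 7/2)
B = (-15/2, 7/2)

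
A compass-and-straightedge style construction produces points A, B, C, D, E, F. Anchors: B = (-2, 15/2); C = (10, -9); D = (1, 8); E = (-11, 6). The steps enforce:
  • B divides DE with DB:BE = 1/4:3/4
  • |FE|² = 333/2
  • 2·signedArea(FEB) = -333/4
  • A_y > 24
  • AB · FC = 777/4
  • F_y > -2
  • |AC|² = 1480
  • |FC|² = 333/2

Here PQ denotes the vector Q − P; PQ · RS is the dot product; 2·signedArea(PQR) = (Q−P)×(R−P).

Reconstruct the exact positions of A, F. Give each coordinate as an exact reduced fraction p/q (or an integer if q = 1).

1. F_x = -1/2  [line -3/2·x + 9·y + 51/4 = 0 ∩ |FE|² = 333/2]
2. F_y = -3/2  [line -3/2·x + 9·y + 51/4 = 0 ∩ |FE|² = 333/2]
   → F = (-1/2, -3/2)
3. A_x = -8  [line -21/2·x + 15/2·y + -543/2 = 0 ∩ |AC|² = 1480]
4. A_y = 25  [line -21/2·x + 15/2·y + -543/2 = 0 ∩ |AC|² = 1480]
   → A = (-8, 25)

A = (-8, 25)
F = (-1/2, -3/2)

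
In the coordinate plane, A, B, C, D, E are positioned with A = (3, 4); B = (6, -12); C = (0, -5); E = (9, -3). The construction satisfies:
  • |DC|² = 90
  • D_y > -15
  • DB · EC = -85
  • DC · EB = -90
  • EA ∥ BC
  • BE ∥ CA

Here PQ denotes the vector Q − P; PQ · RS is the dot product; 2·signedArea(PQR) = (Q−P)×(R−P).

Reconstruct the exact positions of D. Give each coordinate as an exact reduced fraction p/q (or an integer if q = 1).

1. D_x = -3  [DB · EC = -85 ∩ DC · EB = -90]
2. D_y = -14  [DB · EC = -85 ∩ DC · EB = -90]
   → D = (-3, -14)

D = (-3, -14)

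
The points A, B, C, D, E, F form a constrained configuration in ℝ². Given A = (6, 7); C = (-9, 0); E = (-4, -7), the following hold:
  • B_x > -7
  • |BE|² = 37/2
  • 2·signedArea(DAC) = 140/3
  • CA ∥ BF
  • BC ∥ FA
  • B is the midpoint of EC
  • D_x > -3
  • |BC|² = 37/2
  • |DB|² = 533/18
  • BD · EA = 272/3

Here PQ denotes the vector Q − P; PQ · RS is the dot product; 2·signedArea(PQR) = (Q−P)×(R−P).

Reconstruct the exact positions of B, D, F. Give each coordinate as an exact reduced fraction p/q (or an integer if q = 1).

B = (-13/2, -7/2)
D = (-7/3, 0)
F = (17/2, 7/2)

1. B_x = -13/2  [B is the midpoint of EC]
2. B_y = -7/2  [B is the midpoint of EC]
   → B = (-13/2, -7/2)
3. D_x = -7/3  [2·signedArea(DAC) = 140/3 ∩ BD · EA = 272/3]
4. D_y = 0  [2·signedArea(DAC) = 140/3 ∩ BD · EA = 272/3]
   → D = (-7/3, 0)
5. F_x = 17/2  [BC ∥ FA ∩ CA ∥ BF]
6. F_y = 7/2  [BC ∥ FA ∩ CA ∥ BF]
   → F = (17/2, 7/2)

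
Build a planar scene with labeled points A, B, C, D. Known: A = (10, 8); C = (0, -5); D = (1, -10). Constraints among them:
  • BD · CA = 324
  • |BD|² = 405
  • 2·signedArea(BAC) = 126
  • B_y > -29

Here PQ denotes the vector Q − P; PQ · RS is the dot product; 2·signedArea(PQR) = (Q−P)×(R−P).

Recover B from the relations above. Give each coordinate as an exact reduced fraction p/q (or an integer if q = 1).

1. B_x = -8  [BD · CA = 324 ∩ 2·signedArea(BAC) = 126]
2. B_y = -28  [BD · CA = 324 ∩ 2·signedArea(BAC) = 126]
   → B = (-8, -28)

B = (-8, -28)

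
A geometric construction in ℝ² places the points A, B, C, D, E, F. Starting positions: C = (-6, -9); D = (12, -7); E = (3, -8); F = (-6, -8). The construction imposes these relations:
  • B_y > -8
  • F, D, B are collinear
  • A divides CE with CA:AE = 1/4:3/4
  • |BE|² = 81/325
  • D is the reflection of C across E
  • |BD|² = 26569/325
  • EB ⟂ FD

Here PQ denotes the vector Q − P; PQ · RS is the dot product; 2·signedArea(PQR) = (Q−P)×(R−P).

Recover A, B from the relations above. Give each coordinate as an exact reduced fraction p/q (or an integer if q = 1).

A = (-15/4, -35/4)
B = (966/325, -2438/325)

1. A_x = -15/4  [A divides CE with CA:AE = 1/4:3/4]
2. A_y = -35/4  [A divides CE with CA:AE = 1/4:3/4]
   → A = (-15/4, -35/4)
3. B_x = 966/325  [F, D, B are collinear ∩ EB ⟂ FD]
4. B_y = -2438/325  [F, D, B are collinear ∩ EB ⟂ FD]
   → B = (966/325, -2438/325)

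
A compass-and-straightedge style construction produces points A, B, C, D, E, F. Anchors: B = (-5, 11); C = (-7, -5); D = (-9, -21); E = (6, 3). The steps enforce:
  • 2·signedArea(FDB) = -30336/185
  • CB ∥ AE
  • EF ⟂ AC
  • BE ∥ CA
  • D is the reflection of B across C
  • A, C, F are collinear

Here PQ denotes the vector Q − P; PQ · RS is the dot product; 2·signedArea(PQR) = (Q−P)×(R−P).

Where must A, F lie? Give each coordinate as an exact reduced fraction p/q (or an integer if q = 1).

1. A_x = 4  [CB ∥ AE ∩ BE ∥ CA]
2. A_y = -13  [CB ∥ AE ∩ BE ∥ CA]
   → A = (4, -13)
3. F_x = -426/185  [A, C, F are collinear ∩ EF ⟂ AC]
4. F_y = -1557/185  [A, C, F are collinear ∩ EF ⟂ AC]
   → F = (-426/185, -1557/185)

A = (4, -13)
F = (-426/185, -1557/185)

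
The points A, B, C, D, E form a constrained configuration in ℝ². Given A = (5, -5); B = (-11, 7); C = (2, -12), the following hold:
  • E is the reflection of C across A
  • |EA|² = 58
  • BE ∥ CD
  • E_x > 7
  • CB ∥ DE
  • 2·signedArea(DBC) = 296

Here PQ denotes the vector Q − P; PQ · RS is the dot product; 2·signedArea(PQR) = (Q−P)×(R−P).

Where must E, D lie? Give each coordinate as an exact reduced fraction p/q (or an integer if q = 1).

1. E_x = 8  [E is the reflection of C across A]
2. E_y = 2  [E is the reflection of C across A]
   → E = (8, 2)
3. D_x = 21  [CB ∥ DE ∩ BE ∥ CD]
4. D_y = -17  [CB ∥ DE ∩ BE ∥ CD]
   → D = (21, -17)

D = (21, -17)
E = (8, 2)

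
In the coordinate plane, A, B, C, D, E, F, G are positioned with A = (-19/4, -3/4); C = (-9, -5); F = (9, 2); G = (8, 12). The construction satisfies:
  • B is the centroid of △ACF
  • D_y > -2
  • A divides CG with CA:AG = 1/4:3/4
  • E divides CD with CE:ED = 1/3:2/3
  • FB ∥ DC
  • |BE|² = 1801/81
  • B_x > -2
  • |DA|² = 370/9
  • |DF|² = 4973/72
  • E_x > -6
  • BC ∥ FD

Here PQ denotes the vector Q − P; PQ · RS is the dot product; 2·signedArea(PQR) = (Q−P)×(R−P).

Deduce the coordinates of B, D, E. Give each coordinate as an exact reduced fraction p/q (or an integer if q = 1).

B = (-19/12, -5/4)
D = (19/12, -7/4)
E = (-197/36, -47/12)

1. B_x = -19/12  [B is the centroid of △ACF]
2. B_y = -5/4  [B is the centroid of △ACF]
   → B = (-19/12, -5/4)
3. D_x = 19/12  [FB ∥ DC ∩ BC ∥ FD]
4. D_y = -7/4  [FB ∥ DC ∩ BC ∥ FD]
   → D = (19/12, -7/4)
5. E_x = -197/36  [E divides CD with CE:ED = 1/3:2/3]
6. E_y = -47/12  [E divides CD with CE:ED = 1/3:2/3]
   → E = (-197/36, -47/12)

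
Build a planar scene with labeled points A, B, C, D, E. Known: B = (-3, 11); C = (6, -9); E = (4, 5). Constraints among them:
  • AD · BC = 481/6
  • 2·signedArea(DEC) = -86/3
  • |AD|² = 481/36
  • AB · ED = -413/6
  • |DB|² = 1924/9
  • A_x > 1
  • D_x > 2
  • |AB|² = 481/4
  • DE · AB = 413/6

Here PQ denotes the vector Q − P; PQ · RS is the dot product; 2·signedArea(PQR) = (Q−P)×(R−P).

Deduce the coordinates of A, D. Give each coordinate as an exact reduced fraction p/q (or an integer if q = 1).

A = (3/2, 1)
D = (3, -7/3)

1. D_x = 3  [line 14·x + 2·y + -112/3 = 0 ∩ |DB|² = 1924/9]
2. D_y = -7/3  [line 14·x + 2·y + -112/3 = 0 ∩ |DB|² = 1924/9]
   → D = (3, -7/3)
3. A_x = 3/2  [AD · BC = 481/6 ∩ DE · AB = 413/6]
4. A_y = 1  [AD · BC = 481/6 ∩ DE · AB = 413/6]
   → A = (3/2, 1)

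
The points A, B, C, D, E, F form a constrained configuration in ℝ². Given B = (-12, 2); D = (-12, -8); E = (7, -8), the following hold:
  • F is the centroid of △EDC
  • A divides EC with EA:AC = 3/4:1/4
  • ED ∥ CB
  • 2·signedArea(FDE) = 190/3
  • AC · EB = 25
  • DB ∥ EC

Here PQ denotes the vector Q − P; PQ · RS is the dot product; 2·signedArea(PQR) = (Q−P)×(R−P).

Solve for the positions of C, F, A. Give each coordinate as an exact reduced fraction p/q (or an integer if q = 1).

1. C_x = 7  [ED ∥ CB ∩ DB ∥ EC]
2. C_y = 2  [ED ∥ CB ∩ DB ∥ EC]
   → C = (7, 2)
3. F_x = 2/3  [F is the centroid of △EDC]
4. F_y = -14/3  [F is the centroid of △EDC]
   → F = (2/3, -14/3)
5. A_x = 7  [A divides EC with EA:AC = 3/4:1/4]
6. A_y = -1/2  [A divides EC with EA:AC = 3/4:1/4]
   → A = (7, -1/2)

A = (7, -1/2)
C = (7, 2)
F = (2/3, -14/3)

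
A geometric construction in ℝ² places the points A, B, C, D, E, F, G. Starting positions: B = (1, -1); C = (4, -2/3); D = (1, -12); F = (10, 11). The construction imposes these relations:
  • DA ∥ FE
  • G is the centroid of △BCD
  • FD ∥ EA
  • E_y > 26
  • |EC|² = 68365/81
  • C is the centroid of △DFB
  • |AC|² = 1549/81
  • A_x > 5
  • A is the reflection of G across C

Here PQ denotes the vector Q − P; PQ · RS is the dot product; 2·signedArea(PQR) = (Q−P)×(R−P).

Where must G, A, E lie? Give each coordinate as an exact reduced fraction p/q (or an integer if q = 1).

1. G_x = 2  [G is the centroid of △BCD]
2. G_y = -41/9  [G is the centroid of △BCD]
   → G = (2, -41/9)
3. A_x = 6  [A is the reflection of G across C]
4. A_y = 29/9  [A is the reflection of G across C]
   → A = (6, 29/9)
5. E_x = 15  [FD ∥ EA ∩ DA ∥ FE]
6. E_y = 236/9  [FD ∥ EA ∩ DA ∥ FE]
   → E = (15, 236/9)

A = (6, 29/9)
E = (15, 236/9)
G = (2, -41/9)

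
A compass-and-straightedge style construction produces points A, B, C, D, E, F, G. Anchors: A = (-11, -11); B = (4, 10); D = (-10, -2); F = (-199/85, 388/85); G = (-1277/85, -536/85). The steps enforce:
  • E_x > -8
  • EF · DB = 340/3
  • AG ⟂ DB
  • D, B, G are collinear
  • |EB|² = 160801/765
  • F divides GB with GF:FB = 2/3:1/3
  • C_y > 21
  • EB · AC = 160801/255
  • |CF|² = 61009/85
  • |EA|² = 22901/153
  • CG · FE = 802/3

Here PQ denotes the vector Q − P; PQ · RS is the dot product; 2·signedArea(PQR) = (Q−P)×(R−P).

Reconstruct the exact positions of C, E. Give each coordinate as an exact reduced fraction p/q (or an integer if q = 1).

C = (18, 22)
E = (-1787/255, 48/85)

1. E_x = -1787/255  [line -14·x + -12·y + -274/3 = 0 ∩ |EB|² = 160801/765]
2. E_y = 48/85  [line -14·x + -12·y + -274/3 = 0 ∩ |EB|² = 160801/765]
   → E = (-1787/255, 48/85)
3. C_x = 18  [line 14/3·x + 4·y + -172 = 0 ∩ |CF|² = 61009/85]
4. C_y = 22  [line 14/3·x + 4·y + -172 = 0 ∩ |CF|² = 61009/85]
   → C = (18, 22)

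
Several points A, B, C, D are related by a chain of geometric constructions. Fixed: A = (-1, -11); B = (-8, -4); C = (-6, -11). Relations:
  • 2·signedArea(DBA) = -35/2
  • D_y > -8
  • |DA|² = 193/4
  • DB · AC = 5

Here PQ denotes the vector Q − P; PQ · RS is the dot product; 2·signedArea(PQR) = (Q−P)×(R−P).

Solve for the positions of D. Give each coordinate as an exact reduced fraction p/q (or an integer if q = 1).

1. D_x = -7  [DB · AC = 5 ∩ 2·signedArea(DBA) = -35/2]
2. D_y = -15/2  [DB · AC = 5 ∩ 2·signedArea(DBA) = -35/2]
   → D = (-7, -15/2)

D = (-7, -15/2)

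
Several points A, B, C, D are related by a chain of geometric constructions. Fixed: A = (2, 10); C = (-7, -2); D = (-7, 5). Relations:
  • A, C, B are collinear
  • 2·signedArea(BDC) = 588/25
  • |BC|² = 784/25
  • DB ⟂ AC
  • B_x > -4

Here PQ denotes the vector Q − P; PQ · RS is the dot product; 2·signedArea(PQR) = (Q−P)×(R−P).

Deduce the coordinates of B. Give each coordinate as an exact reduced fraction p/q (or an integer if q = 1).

1. B_x = -91/25  [A, C, B are collinear ∩ DB ⟂ AC]
2. B_y = 62/25  [A, C, B are collinear ∩ DB ⟂ AC]
   → B = (-91/25, 62/25)

B = (-91/25, 62/25)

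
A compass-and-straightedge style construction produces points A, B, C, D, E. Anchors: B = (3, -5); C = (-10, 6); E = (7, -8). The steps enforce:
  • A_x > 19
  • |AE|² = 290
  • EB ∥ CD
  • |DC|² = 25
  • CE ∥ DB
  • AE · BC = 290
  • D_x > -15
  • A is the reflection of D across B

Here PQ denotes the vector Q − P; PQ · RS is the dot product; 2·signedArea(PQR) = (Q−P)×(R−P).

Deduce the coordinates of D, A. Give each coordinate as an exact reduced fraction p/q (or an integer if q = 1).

A = (20, -19)
D = (-14, 9)

1. D_x = -14  [CE ∥ DB ∩ EB ∥ CD]
2. D_y = 9  [CE ∥ DB ∩ EB ∥ CD]
   → D = (-14, 9)
3. A_x = 20  [A is the reflection of D across B]
4. A_y = -19  [A is the reflection of D across B]
   → A = (20, -19)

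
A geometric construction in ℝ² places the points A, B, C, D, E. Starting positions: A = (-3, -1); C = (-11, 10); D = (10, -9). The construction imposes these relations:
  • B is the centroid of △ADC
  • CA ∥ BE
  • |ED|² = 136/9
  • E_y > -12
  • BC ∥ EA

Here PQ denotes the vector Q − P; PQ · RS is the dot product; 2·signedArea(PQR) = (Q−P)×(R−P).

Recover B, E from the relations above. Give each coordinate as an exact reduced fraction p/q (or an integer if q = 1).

B = (-4/3, 0)
E = (20/3, -11)

1. B_x = -4/3  [B is the centroid of △ADC]
2. B_y = 0  [B is the centroid of △ADC]
   → B = (-4/3, 0)
3. E_x = 20/3  [BC ∥ EA ∩ CA ∥ BE]
4. E_y = -11  [BC ∥ EA ∩ CA ∥ BE]
   → E = (20/3, -11)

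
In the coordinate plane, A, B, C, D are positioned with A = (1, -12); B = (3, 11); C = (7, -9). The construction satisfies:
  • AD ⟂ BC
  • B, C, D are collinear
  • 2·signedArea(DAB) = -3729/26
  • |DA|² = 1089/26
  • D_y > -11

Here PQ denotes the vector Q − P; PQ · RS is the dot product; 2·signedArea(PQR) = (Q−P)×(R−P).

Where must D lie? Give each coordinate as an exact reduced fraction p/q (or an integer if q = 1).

D = (191/26, -279/26)

1. D_x = 191/26  [B, C, D are collinear ∩ AD ⟂ BC]
2. D_y = -279/26  [B, C, D are collinear ∩ AD ⟂ BC]
   → D = (191/26, -279/26)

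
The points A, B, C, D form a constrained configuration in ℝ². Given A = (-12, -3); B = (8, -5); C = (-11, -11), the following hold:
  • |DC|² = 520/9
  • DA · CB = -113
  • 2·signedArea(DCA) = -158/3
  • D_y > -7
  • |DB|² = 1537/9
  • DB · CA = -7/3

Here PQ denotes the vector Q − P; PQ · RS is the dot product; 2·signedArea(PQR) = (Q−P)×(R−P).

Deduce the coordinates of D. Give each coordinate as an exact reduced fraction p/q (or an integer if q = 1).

1. D_x = -5  [2·signedArea(DCA) = -158/3 ∩ DA · CB = -113]
2. D_y = -19/3  [2·signedArea(DCA) = -158/3 ∩ DA · CB = -113]
   → D = (-5, -19/3)

D = (-5, -19/3)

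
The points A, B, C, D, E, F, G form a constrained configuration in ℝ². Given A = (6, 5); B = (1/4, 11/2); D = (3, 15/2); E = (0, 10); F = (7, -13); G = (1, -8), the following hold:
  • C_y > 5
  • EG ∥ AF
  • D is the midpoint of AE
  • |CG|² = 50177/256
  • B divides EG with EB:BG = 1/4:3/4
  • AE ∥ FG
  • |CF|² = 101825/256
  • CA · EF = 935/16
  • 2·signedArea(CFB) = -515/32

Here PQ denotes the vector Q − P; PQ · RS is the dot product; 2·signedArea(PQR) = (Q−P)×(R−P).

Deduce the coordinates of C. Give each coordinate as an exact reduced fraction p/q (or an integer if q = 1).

C = (15/16, 6)

1. C_x = 15/16  [CA · EF = 935/16 ∩ 2·signedArea(CFB) = -515/32]
2. C_y = 6  [CA · EF = 935/16 ∩ 2·signedArea(CFB) = -515/32]
   → C = (15/16, 6)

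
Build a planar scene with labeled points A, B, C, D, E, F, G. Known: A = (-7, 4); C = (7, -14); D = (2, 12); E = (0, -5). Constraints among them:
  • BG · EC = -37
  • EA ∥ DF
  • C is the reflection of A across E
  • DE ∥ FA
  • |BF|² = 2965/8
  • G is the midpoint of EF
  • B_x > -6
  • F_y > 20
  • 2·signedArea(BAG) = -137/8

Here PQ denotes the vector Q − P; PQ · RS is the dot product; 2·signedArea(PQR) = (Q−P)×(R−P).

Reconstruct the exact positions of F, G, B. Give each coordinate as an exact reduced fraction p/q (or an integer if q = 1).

B = (-21/4, 7/4)
F = (-5, 21)
G = (-5/2, 8)

1. F_x = -5  [DE ∥ FA ∩ EA ∥ DF]
2. F_y = 21  [DE ∥ FA ∩ EA ∥ DF]
   → F = (-5, 21)
3. G_x = -5/2  [G is the midpoint of EF]
4. G_y = 8  [G is the midpoint of EF]
   → G = (-5/2, 8)
5. B_x = -21/4  [2·signedArea(BAG) = -137/8 ∩ BG · EC = -37]
6. B_y = 7/4  [2·signedArea(BAG) = -137/8 ∩ BG · EC = -37]
   → B = (-21/4, 7/4)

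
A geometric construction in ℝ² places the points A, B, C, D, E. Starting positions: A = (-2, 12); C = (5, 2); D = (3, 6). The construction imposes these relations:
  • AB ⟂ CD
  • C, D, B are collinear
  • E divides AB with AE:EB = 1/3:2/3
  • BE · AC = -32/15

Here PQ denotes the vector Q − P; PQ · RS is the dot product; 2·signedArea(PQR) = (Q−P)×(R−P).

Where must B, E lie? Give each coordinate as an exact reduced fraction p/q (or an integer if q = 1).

1. B_x = -2/5  [C, D, B are collinear ∩ AB ⟂ CD]
2. B_y = 64/5  [C, D, B are collinear ∩ AB ⟂ CD]
   → B = (-2/5, 64/5)
3. E_x = -22/15  [E divides AB with AE:EB = 1/3:2/3]
4. E_y = 184/15  [E divides AB with AE:EB = 1/3:2/3]
   → E = (-22/15, 184/15)

B = (-2/5, 64/5)
E = (-22/15, 184/15)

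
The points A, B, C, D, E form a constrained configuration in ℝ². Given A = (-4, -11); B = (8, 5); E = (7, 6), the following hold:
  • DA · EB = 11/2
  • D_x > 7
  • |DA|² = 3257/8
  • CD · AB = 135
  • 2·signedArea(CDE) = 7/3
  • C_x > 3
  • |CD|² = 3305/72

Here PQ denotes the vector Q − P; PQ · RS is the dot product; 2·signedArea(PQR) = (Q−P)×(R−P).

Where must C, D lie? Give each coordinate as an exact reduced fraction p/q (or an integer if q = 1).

1. D_x = 29/4  [line -1·x + 1·y + 3/2 = 0 ∩ |DA|² = 3257/8]
2. D_y = 23/4  [line -1·x + 1·y + 3/2 = 0 ∩ |DA|² = 3257/8]
   → D = (29/4, 23/4)
3. C_x = 11/3  [CD · AB = 135 ∩ 2·signedArea(CDE) = 7/3]
4. C_y = 0  [CD · AB = 135 ∩ 2·signedArea(CDE) = 7/3]
   → C = (11/3, 0)

C = (11/3, 0)
D = (29/4, 23/4)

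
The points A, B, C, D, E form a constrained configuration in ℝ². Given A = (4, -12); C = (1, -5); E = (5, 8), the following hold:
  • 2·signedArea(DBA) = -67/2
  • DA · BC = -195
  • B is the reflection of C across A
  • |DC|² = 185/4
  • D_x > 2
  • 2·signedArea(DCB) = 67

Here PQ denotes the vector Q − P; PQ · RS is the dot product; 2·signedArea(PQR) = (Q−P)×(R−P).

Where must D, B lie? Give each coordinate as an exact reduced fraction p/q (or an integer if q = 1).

1. B_x = 7  [B is the reflection of C across A]
2. B_y = -19  [B is the reflection of C across A]
   → B = (7, -19)
3. D_x = 3  [2·signedArea(DCB) = 67 ∩ DA · BC = -195]
4. D_y = 3/2  [2·signedArea(DCB) = 67 ∩ DA · BC = -195]
   → D = (3, 3/2)

B = (7, -19)
D = (3, 3/2)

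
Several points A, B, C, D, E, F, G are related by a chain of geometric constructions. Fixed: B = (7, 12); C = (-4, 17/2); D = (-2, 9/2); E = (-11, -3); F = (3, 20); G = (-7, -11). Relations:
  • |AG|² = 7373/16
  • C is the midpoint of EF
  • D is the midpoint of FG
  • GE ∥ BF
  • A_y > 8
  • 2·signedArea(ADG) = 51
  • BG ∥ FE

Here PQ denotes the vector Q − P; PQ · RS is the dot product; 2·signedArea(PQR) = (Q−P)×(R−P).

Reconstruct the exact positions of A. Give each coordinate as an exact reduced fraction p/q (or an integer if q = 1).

1. A_x = 5/2  [line 31/2·x + -5·y + 5/2 = 0 ∩ |AG|² = 7373/16]
2. A_y = 33/4  [line 31/2·x + -5·y + 5/2 = 0 ∩ |AG|² = 7373/16]
   → A = (5/2, 33/4)

A = (5/2, 33/4)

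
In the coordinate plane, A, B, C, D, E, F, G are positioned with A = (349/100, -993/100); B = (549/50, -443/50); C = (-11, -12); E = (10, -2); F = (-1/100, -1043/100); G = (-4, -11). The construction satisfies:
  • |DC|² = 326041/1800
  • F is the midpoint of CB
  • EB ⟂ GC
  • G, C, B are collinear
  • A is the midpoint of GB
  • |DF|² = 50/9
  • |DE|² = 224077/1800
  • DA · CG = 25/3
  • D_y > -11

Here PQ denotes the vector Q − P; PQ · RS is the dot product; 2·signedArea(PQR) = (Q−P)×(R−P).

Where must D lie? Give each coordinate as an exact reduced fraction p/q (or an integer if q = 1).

D = (697/300, -3029/300)

1. D_x = 697/300  [line -7·x + -1·y + 37/6 = 0 ∩ |DC|² = 326041/1800]
2. D_y = -3029/300  [line -7·x + -1·y + 37/6 = 0 ∩ |DC|² = 326041/1800]
   → D = (697/300, -3029/300)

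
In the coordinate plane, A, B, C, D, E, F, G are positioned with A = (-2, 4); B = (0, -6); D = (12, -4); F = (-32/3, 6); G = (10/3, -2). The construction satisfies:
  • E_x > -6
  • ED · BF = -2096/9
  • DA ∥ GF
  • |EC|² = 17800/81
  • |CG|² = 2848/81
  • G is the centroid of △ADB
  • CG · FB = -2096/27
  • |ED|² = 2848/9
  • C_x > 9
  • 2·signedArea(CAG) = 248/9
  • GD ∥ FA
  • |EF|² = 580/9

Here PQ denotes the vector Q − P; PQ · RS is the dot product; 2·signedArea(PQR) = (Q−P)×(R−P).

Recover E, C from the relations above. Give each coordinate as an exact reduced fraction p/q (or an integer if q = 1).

1. E_x = -16/3  [line 32/3·x + -12·y + 512/9 = 0 ∩ |EF|² = 580/9]
2. E_y = 0  [line 32/3·x + -12·y + 512/9 = 0 ∩ |EF|² = 580/9]
   → E = (-16/3, 0)
3. C_x = 82/9  [2·signedArea(CAG) = 248/9 ∩ CG · FB = -2096/27]
4. C_y = -10/3  [2·signedArea(CAG) = 248/9 ∩ CG · FB = -2096/27]
   → C = (82/9, -10/3)

C = (82/9, -10/3)
E = (-16/3, 0)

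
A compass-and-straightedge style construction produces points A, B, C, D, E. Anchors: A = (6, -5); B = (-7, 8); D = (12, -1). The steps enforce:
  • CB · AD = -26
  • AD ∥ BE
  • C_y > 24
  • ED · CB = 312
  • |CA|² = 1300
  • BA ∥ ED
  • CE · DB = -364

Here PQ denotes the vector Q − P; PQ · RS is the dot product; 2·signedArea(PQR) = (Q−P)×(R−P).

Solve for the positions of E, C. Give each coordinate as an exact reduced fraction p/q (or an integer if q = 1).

1. E_x = -1  [BA ∥ ED ∩ AD ∥ BE]
2. E_y = 12  [BA ∥ ED ∩ AD ∥ BE]
   → E = (-1, 12)
3. C_x = -14  [CB · AD = -26 ∩ CE · DB = -364]
4. C_y = 25  [CB · AD = -26 ∩ CE · DB = -364]
   → C = (-14, 25)

C = (-14, 25)
E = (-1, 12)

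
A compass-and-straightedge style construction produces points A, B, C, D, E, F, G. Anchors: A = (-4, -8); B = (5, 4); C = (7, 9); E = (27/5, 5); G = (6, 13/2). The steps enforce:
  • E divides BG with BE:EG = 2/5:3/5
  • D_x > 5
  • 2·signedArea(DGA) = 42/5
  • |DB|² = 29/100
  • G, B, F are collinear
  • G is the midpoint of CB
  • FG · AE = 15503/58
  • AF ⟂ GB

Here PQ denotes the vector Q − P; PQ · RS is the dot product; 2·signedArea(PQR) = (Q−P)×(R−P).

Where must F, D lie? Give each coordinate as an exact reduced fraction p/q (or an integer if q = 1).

D = (26/5, 9/2)
F = (-11/29, -274/29)

1. F_x = -11/29  [G, B, F are collinear ∩ AF ⟂ GB]
2. F_y = -274/29  [G, B, F are collinear ∩ AF ⟂ GB]
   → F = (-11/29, -274/29)
3. D_x = 26/5  [line 29/2·x + -10·y + -152/5 = 0 ∩ |DB|² = 29/100]
4. D_y = 9/2  [line 29/2·x + -10·y + -152/5 = 0 ∩ |DB|² = 29/100]
   → D = (26/5, 9/2)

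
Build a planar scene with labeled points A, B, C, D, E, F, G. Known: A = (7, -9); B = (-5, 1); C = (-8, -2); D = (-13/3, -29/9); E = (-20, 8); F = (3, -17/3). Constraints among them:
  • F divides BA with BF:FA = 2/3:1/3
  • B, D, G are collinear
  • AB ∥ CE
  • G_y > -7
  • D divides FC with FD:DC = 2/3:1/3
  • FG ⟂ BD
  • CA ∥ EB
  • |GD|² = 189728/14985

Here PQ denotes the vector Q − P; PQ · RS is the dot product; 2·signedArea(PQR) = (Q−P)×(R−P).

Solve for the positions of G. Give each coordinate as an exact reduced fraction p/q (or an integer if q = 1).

1. G_x = -699/185  [B, D, G are collinear ∩ FG ⟂ BD]
2. G_y = -3739/555  [B, D, G are collinear ∩ FG ⟂ BD]
   → G = (-699/185, -3739/555)

G = (-699/185, -3739/555)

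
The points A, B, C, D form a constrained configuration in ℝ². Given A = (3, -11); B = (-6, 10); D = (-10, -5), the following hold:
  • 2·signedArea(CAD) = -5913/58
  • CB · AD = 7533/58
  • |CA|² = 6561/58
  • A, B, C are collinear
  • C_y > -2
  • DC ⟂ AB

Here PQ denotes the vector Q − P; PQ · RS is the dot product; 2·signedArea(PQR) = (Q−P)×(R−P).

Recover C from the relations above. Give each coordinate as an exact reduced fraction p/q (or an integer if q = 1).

1. C_x = -69/58  [A, B, C are collinear ∩ DC ⟂ AB]
2. C_y = -71/58  [A, B, C are collinear ∩ DC ⟂ AB]
   → C = (-69/58, -71/58)

C = (-69/58, -71/58)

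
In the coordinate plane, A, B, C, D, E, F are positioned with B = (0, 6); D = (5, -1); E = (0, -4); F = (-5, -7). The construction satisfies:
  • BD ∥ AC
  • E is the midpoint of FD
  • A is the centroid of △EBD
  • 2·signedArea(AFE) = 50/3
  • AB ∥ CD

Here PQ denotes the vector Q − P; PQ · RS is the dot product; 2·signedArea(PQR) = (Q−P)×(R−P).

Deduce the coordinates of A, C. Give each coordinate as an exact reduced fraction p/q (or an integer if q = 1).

1. A_x = 5/3  [A is the centroid of △EBD]
2. A_y = 1/3  [A is the centroid of △EBD]
   → A = (5/3, 1/3)
3. C_x = 20/3  [AB ∥ CD ∩ BD ∥ AC]
4. C_y = -20/3  [AB ∥ CD ∩ BD ∥ AC]
   → C = (20/3, -20/3)

A = (5/3, 1/3)
C = (20/3, -20/3)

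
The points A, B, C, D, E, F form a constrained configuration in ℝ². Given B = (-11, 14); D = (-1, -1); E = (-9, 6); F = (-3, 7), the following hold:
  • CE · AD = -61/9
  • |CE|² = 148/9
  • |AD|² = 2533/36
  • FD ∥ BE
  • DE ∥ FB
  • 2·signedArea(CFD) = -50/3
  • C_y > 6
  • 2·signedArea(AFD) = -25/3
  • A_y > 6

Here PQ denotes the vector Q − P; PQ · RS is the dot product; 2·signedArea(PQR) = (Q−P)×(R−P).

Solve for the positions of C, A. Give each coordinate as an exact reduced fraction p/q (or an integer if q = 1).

A = (-4, 41/6)
C = (-5, 20/3)

1. A_x = -4  [line 8·x + 2·y + 55/3 = 0 ∩ |AD|² = 2533/36]
2. A_y = 41/6  [line 8·x + 2·y + 55/3 = 0 ∩ |AD|² = 2533/36]
   → A = (-4, 41/6)
3. C_x = -5  [2·signedArea(CFD) = -50/3 ∩ CE · AD = -61/9]
4. C_y = 20/3  [2·signedArea(CFD) = -50/3 ∩ CE · AD = -61/9]
   → C = (-5, 20/3)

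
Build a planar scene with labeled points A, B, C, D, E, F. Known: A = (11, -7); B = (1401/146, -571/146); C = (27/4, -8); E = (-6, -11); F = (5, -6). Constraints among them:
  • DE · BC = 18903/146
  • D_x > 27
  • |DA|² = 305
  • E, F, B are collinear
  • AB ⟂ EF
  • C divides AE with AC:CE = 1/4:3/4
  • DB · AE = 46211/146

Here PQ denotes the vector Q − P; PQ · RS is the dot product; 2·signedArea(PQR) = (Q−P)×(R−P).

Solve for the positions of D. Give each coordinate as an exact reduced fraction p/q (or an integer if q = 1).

1. D_x = 28  [DE · BC = 18903/146 ∩ DB · AE = 46211/146]
2. D_y = -3  [DE · BC = 18903/146 ∩ DB · AE = 46211/146]
   → D = (28, -3)

D = (28, -3)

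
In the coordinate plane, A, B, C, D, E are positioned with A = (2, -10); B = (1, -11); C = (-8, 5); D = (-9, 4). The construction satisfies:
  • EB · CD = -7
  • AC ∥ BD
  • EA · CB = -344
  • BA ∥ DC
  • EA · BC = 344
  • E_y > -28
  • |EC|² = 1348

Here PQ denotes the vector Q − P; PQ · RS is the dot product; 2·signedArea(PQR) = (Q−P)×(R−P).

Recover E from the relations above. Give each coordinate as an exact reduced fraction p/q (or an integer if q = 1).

1. E_x = 10  [EA · BC = 344 ∩ EB · CD = -7]
2. E_y = -27  [EA · BC = 344 ∩ EB · CD = -7]
   → E = (10, -27)

E = (10, -27)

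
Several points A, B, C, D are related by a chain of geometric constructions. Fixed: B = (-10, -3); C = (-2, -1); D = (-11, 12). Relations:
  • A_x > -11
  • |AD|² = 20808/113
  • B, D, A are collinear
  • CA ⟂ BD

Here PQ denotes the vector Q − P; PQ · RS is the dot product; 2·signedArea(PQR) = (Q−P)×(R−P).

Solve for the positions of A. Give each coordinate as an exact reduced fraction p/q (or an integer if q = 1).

1. A_x = -1141/113  [B, D, A are collinear ∩ CA ⟂ BD]
2. A_y = -174/113  [B, D, A are collinear ∩ CA ⟂ BD]
   → A = (-1141/113, -174/113)

A = (-1141/113, -174/113)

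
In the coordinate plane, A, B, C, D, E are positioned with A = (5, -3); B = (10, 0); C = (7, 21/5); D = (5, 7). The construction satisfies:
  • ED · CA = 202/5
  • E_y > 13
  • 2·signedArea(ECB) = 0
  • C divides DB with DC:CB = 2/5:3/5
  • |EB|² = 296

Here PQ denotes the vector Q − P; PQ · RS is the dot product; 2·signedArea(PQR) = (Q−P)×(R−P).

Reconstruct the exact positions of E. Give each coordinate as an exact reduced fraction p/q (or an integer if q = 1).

1. E_x = 0  [2·signedArea(ECB) = 0 ∩ ED · CA = 202/5]
2. E_y = 14  [2·signedArea(ECB) = 0 ∩ ED · CA = 202/5]
   → E = (0, 14)

E = (0, 14)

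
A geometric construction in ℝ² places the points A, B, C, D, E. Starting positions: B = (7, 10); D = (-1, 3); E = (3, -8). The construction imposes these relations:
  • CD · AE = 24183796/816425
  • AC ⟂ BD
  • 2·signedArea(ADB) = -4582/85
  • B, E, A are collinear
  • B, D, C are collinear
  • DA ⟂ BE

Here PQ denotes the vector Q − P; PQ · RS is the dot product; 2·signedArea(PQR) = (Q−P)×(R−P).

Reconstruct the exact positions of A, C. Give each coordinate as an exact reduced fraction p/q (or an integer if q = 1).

A = (437/85, 139/85)
C = (17307/9605, 52363/9605)

1. A_x = 437/85  [B, E, A are collinear ∩ DA ⟂ BE]
2. A_y = 139/85  [B, E, A are collinear ∩ DA ⟂ BE]
   → A = (437/85, 139/85)
3. C_x = 17307/9605  [B, D, C are collinear ∩ AC ⟂ BD]
4. C_y = 52363/9605  [B, D, C are collinear ∩ AC ⟂ BD]
   → C = (17307/9605, 52363/9605)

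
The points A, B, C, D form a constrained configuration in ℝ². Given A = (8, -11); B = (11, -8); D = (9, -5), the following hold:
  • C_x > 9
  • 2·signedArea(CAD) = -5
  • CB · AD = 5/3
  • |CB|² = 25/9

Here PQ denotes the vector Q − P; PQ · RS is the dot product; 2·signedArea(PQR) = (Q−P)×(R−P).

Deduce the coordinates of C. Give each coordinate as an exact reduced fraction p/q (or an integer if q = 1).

1. C_x = 28/3  [2·signedArea(CAD) = -5 ∩ CB · AD = 5/3]
2. C_y = -8  [2·signedArea(CAD) = -5 ∩ CB · AD = 5/3]
   → C = (28/3, -8)

C = (28/3, -8)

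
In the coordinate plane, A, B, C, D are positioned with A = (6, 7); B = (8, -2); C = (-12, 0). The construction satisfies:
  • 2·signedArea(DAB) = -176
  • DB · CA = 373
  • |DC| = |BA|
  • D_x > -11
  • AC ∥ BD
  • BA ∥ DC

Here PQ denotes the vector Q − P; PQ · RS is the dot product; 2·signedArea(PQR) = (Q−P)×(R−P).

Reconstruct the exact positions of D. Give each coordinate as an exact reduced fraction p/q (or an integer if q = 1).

D = (-10, -9)

1. D_x = -10  [BA ∥ DC ∩ AC ∥ BD]
2. D_y = -9  [BA ∥ DC ∩ AC ∥ BD]
   → D = (-10, -9)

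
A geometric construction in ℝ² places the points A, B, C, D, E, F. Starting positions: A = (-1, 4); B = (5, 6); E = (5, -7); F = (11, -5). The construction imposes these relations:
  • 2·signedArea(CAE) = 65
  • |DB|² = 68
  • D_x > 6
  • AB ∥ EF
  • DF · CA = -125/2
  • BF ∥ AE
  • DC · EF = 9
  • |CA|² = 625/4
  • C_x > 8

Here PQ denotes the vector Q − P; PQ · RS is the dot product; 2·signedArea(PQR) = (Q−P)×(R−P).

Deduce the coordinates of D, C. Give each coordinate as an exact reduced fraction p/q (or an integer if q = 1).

1. C_x = 9  [line 11·x + 6·y + -78 = 0 ∩ |CA|² = 625/4]
2. C_y = -7/2  [line 11·x + 6·y + -78 = 0 ∩ |CA|² = 625/4]
   → C = (9, -7/2)
3. D_x = 7  [DC · EF = 9 ∩ DF · CA = -125/2]
4. D_y = -2  [DC · EF = 9 ∩ DF · CA = -125/2]
   → D = (7, -2)

C = (9, -7/2)
D = (7, -2)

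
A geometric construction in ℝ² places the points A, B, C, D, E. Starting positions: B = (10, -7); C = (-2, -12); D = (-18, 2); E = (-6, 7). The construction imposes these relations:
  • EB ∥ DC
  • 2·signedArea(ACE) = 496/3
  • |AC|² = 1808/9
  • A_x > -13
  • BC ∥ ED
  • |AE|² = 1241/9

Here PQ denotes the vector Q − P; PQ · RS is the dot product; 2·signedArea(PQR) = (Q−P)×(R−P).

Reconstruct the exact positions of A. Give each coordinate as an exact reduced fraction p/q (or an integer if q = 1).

A = (-38/3, -8/3)

1. A_x = -38/3  [line -19·x + -4·y + -754/3 = 0 ∩ |AE|² = 1241/9]
2. A_y = -8/3  [line -19·x + -4·y + -754/3 = 0 ∩ |AE|² = 1241/9]
   → A = (-38/3, -8/3)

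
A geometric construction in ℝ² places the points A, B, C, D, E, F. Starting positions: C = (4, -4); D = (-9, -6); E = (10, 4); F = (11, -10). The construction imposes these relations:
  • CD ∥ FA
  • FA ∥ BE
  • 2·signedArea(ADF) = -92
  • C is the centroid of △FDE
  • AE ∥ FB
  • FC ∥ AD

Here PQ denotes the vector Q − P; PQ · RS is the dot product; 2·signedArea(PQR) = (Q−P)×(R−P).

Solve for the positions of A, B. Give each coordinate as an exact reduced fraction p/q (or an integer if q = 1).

1. A_x = -2  [FC ∥ AD ∩ CD ∥ FA]
2. A_y = -12  [FC ∥ AD ∩ CD ∥ FA]
   → A = (-2, -12)
3. B_x = 23  [FA ∥ BE ∩ AE ∥ FB]
4. B_y = 6  [FA ∥ BE ∩ AE ∥ FB]
   → B = (23, 6)

A = (-2, -12)
B = (23, 6)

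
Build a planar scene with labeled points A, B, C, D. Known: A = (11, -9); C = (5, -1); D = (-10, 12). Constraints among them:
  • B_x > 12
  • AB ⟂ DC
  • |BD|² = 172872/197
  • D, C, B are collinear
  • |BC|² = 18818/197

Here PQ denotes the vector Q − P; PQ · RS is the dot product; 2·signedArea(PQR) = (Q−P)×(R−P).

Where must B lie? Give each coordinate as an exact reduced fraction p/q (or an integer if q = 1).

B = (2440/197, -1458/197)

1. B_x = 2440/197  [D, C, B are collinear ∩ AB ⟂ DC]
2. B_y = -1458/197  [D, C, B are collinear ∩ AB ⟂ DC]
   → B = (2440/197, -1458/197)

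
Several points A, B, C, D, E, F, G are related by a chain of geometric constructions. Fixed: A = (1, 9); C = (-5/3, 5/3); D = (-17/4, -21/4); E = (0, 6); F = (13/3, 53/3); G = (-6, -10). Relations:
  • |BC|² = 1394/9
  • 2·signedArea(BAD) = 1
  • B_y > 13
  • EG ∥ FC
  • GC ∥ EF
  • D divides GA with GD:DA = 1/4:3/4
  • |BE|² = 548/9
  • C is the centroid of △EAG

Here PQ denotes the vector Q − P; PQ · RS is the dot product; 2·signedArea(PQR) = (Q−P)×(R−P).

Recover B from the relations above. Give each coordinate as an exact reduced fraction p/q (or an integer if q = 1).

B = (8/3, 40/3)

1. B_x = 8/3  [line 57/4·x + -21/4·y + 32 = 0 ∩ |BC|² = 1394/9]
2. B_y = 40/3  [line 57/4·x + -21/4·y + 32 = 0 ∩ |BC|² = 1394/9]
   → B = (8/3, 40/3)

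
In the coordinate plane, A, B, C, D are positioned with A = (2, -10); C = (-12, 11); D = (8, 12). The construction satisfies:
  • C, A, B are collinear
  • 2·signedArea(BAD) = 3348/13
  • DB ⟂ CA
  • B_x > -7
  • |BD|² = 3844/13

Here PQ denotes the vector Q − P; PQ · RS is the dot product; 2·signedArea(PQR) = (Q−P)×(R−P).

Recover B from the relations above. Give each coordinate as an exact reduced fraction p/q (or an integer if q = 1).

B = (-82/13, 32/13)

1. B_x = -82/13  [C, A, B are collinear ∩ DB ⟂ CA]
2. B_y = 32/13  [C, A, B are collinear ∩ DB ⟂ CA]
   → B = (-82/13, 32/13)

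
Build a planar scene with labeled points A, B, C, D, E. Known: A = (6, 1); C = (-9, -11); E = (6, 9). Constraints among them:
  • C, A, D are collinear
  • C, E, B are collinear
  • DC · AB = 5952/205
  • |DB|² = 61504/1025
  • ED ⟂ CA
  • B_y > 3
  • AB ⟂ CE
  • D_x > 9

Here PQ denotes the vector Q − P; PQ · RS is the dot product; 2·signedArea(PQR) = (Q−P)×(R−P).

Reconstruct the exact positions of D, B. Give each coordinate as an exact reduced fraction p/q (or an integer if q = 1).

1. D_x = 406/41  [C, A, D are collinear ∩ ED ⟂ CA]
2. D_y = 169/41  [C, A, D are collinear ∩ ED ⟂ CA]
   → D = (406/41, 169/41)
3. B_x = 54/25  [C, E, B are collinear ∩ AB ⟂ CE]
4. B_y = 97/25  [C, E, B are collinear ∩ AB ⟂ CE]
   → B = (54/25, 97/25)

B = (54/25, 97/25)
D = (406/41, 169/41)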